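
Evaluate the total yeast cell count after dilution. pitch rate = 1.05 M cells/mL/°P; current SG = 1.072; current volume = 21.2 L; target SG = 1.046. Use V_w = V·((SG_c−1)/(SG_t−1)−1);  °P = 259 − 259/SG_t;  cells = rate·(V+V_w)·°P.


V_w = 21.2·((1.072−1)/(1.046−1)−1) = 11.9826
V_final = 21.2 + 11.9826 = 33.1826
°P = 259 − 259/1.046 = 11.3901
cells = 1.05·33.1826·11.3901

396.8494 billion cells


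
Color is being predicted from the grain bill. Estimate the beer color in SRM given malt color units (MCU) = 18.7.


SRM = 1.4922 · MCU^0.6859
SRM = 1.4922 · 18.7^0.6859

11.1220 SRM


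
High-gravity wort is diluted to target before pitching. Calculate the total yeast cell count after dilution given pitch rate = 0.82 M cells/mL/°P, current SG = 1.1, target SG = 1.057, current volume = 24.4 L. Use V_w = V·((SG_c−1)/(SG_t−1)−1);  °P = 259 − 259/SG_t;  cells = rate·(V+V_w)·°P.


V_w = 24.4·((1.1−1)/(1.057−1)−1) = 18.4070
V_final = 24.4 + 18.4070 = 42.8070
°P = 259 − 259/1.057 = 13.9669
cells = 0.82·42.8070·13.9669

490.2623 billion cells


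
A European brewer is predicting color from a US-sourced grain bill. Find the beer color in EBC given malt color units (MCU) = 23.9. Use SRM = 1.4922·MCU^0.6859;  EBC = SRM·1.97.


SRM = 1.4922·23.9^0.6859 = 13.1604
EBC = 13.1604·1.97

25.9261 EBC


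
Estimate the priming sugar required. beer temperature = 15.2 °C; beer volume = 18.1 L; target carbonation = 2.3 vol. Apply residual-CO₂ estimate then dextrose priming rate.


residual = 14.695·(0.01821 + 0.09011·e^(−0.04·T));  sugar = (target − residual)·4.0·V
residual = 14.695·(0.01821 + 0.09011·e^(−0.04·15.2)) = 0.9885
sugar = (2.3 − 0.9885)·4.0·18.1

94.9509 g


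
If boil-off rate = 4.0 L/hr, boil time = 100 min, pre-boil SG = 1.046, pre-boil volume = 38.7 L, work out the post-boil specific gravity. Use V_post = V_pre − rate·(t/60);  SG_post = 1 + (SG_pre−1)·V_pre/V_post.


V_post = 38.7 − 4.0·(100/60) = 32.0333
SG_post = 1 + (1.046 − 1)·38.7/32.0333

1.0556


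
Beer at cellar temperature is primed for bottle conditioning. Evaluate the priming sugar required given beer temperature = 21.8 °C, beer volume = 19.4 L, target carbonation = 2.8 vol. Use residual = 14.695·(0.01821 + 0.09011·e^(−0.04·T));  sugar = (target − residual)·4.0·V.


residual = 14.695·(0.01821 + 0.09011·e^(−0.04·21.8)) = 0.8212
sugar = (2.8 − 0.8212)·4.0·19.4

153.5511 g


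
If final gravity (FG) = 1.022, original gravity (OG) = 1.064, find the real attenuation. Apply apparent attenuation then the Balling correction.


AA = (OG−FG)/(OG−1)·100;  RA = AA·0.8192
AA = (1.064 − 1.022)/(1.064 − 1)·100 = 65.6250
RA = 65.6250·0.8192

53.7600 %


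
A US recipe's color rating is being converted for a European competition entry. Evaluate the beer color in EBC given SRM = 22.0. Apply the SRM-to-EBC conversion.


EBC = SRM · 1.97
EBC = 22.0 · 1.97

43.3400 EBC


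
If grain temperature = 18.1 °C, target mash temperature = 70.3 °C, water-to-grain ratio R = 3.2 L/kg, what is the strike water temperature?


T_strike = (0.41/R)·(T_mash − T_grain) + T_mash
T_strike = (0.41/3.2)·(70.3 − 18.1) + 70.3

76.9881 °C


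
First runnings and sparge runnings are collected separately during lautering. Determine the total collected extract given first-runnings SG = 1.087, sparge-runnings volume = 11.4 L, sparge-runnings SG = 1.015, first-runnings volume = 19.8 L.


total = Σ (SG_i − 1)·1000·V_i
first = (1.087 − 1)·1000·19.8 = 1722.6000
sparge = (1.015 − 1)·1000·11.4 = 171.0000
total = 1722.6000 + 171.0000

1893.6000 gravity·L


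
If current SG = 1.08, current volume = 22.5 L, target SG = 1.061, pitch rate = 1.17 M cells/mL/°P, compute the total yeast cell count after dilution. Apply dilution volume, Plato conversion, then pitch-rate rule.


V_w = V·((SG_c−1)/(SG_t−1)−1);  °P = 259 − 259/SG_t;  cells = rate·(V+V_w)·°P
V_w = 22.5·((1.08−1)/(1.061−1)−1) = 7.0082
V_final = 22.5 + 7.0082 = 29.5082
°P = 259 − 259/1.061 = 14.8907
cells = 1.17·29.5082·14.8907

514.0943 billion cells


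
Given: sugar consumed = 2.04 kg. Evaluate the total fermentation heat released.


Q = m_sugar · 590 kJ/kg
Q = 2.04 · 590

1203.6000 kJ


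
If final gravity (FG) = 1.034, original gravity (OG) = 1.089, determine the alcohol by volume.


ABV = (OG − FG) · 131.25
ABV = (1.089 − 1.034) · 131.25

7.2187 % ABV


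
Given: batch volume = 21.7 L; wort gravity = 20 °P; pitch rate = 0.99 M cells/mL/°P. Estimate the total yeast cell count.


cells (billions) = rate · V_L · °P
cells = 0.99 · 21.7 · 20

429.6600 billion cells


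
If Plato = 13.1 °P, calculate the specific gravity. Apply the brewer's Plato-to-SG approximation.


SG = 259/(259 − P)
SG = 259/(259 − 13.1)

1.0533


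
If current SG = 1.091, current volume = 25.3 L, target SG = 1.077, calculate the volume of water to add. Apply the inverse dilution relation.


V_water = V·((SG_curr − 1)/(SG_target − 1) − 1)
V_water = 25.3·((1.091 − 1)/(1.077 − 1) − 1)

4.6000 L


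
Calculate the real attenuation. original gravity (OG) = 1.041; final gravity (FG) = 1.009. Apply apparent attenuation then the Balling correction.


AA = (OG−FG)/(OG−1)·100;  RA = AA·0.8192
AA = (1.041 − 1.009)/(1.041 − 1)·100 = 78.0488
RA = 78.0488·0.8192

63.9376 %


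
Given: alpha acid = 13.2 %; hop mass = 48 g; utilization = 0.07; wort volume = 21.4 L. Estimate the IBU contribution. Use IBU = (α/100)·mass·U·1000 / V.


IBU = (13.2/100)·48·0.07·1000 / 21.4

20.7252 IBU


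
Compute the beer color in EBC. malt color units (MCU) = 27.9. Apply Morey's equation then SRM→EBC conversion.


SRM = 1.4922·MCU^0.6859;  EBC = SRM·1.97
SRM = 1.4922·27.9^0.6859 = 14.6341
EBC = 14.6341·1.97

28.8292 EBC


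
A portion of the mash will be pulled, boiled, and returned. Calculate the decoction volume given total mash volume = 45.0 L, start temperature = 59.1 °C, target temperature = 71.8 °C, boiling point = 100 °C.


V_dec = V_total·(T_target − T_start)/(T_boil − T_start)
V_dec = 45.0·(71.8 − 59.1)/(100 − 59.1)

13.9731 L


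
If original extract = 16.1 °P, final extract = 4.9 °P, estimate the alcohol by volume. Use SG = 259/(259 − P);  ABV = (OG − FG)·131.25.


OG = 259/(259 − 16.1) = 1.0663
FG = 259/(259 − 4.9) = 1.0193
ABV = (1.0663 − 1.0193)·131.25

6.1686 % ABV


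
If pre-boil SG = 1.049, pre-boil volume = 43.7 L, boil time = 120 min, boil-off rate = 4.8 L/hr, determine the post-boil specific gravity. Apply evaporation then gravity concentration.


V_post = V_pre − rate·(t/60);  SG_post = 1 + (SG_pre−1)·V_pre/V_post
V_post = 43.7 − 4.8·(120/60) = 34.1000
SG_post = 1 + (1.049 − 1)·43.7/34.1000

1.0628


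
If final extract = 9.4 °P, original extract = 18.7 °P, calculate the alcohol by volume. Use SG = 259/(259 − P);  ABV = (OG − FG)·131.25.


OG = 259/(259 − 18.7) = 1.0778
FG = 259/(259 − 9.4) = 1.0377
ABV = (1.0778 − 1.0377)·131.25

5.2709 % ABV


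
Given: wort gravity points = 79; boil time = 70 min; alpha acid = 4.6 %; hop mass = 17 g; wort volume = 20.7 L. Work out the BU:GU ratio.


U = 1.65·0.000125^(GP/1000)·(1−e^(−0.04t))/4.15;  IBU = (α/100)·m·U·1000/V;  BU:GU = IBU/GP
U = 1.65·0.000125^(79/1000)·(1−e^(−0.04·70))/4.15 = 0.1836
IBU = (4.6/100)·17·0.1836·1000/20.7 = 6.9356
BU:GU = 6.9356/79

0.0878


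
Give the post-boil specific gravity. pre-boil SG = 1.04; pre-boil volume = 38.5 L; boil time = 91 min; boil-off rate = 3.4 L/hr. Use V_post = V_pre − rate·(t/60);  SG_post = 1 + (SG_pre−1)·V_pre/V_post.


V_post = 38.5 − 3.4·(91/60) = 33.3433
SG_post = 1 + (1.04 − 1)·38.5/33.3433

1.0462


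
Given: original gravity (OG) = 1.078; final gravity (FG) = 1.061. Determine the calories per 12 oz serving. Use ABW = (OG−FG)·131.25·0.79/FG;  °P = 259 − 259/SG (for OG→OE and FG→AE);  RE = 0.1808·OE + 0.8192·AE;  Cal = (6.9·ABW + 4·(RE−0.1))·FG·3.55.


ABW = (1.078 − 1.061)·131.25·0.79/1.061 = 1.6613
OE = 259 − 259/1.078 = 18.7403 °P
AE = 259 − 259/1.061 = 14.8907 °P
RE = 0.1808·18.7403 + 0.8192·14.8907 = 15.5867 °P
Cal = (6.9·1.6613 + 4·(15.5867−0.1))·1.061·3.55

276.5024 kcal


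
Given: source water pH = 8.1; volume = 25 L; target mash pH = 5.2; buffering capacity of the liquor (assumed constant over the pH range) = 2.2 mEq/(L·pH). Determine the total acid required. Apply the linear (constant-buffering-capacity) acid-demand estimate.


acid = buffering capacity · (pH_source − pH_target) · V
acid = 2.2 · (8.1 − 5.2) · 25

159.5000 mEq


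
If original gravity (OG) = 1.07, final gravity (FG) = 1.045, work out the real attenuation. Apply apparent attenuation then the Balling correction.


AA = (OG−FG)/(OG−1)·100;  RA = AA·0.8192
AA = (1.07 − 1.045)/(1.07 − 1)·100 = 35.7143
RA = 35.7143·0.8192

29.2571 %


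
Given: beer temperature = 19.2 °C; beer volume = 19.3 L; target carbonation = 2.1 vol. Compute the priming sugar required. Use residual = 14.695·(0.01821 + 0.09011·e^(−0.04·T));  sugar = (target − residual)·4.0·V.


residual = 14.695·(0.01821 + 0.09011·e^(−0.04·19.2)) = 0.8819
sugar = (2.1 − 0.8819)·4.0·19.3

94.0350 g


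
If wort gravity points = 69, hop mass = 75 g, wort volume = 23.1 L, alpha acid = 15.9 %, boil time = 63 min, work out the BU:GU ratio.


U = 1.65·0.000125^(GP/1000)·(1−e^(−0.04t))/4.15;  IBU = (α/100)·m·U·1000/V;  BU:GU = IBU/GP
U = 1.65·0.000125^(69/1000)·(1−e^(−0.04·63))/4.15 = 0.1966
IBU = (15.9/100)·75·0.1966·1000/23.1 = 101.5173
BU:GU = 101.5173/69

1.4713


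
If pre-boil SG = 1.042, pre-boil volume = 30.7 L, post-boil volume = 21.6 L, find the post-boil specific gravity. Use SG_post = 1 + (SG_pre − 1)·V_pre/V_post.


pts_pre = (1.042 − 1)·1000 = 42.0000
pts_post = 42.0000·30.7/21.6 = 59.6944
SG_post = 1 + 59.6944/1000

1.0597


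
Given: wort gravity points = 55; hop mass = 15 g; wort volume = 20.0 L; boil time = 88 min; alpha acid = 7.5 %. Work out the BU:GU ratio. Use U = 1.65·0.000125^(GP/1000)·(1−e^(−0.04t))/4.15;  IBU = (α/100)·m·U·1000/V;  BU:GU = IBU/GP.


U = 1.65·0.000125^(55/1000)·(1−e^(−0.04·88))/4.15 = 0.2354
IBU = (7.5/100)·15·0.2354·1000/20.0 = 13.2385
BU:GU = 13.2385/55

0.2407


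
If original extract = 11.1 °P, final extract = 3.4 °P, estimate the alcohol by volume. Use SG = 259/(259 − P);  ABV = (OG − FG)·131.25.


OG = 259/(259 − 11.1) = 1.0448
FG = 259/(259 − 3.4) = 1.0133
ABV = (1.0448 − 1.0133)·131.25

4.1310 % ABV


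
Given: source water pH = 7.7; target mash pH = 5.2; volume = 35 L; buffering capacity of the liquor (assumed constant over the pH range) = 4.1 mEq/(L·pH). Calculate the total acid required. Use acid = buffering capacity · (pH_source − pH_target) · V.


acid = 4.1 · (7.7 − 5.2) · 35

358.7500 mEq


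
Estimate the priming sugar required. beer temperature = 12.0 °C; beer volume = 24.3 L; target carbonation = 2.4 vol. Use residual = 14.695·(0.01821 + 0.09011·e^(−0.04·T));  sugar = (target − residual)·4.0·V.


residual = 14.695·(0.01821 + 0.09011·e^(−0.04·12.0)) = 1.0870
sugar = (2.4 − 1.0870)·4.0·24.3

127.6267 g


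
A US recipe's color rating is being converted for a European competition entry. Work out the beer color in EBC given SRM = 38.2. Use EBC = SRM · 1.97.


EBC = 38.2 · 1.97

75.2540 EBC


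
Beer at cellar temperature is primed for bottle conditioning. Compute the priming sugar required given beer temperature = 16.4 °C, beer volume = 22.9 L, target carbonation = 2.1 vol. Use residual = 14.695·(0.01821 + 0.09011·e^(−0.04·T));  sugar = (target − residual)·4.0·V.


residual = 14.695·(0.01821 + 0.09011·e^(−0.04·16.4)) = 0.9547
sugar = (2.1 − 0.9547)·4.0·22.9

104.9062 g


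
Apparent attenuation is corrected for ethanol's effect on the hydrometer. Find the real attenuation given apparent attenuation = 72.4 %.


RA = AA · 0.8192
RA = 72.4 · 0.8192

59.3101 %


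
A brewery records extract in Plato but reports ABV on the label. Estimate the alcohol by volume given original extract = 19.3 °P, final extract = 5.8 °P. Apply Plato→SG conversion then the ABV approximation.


SG = 259/(259 − P);  ABV = (OG − FG)·131.25
OG = 259/(259 − 19.3) = 1.0805
FG = 259/(259 − 5.8) = 1.0229
ABV = (1.0805 − 1.0229)·131.25

7.5614 % ABV


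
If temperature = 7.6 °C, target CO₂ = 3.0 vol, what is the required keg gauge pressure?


psi = vols/(0.01821 + 0.09011·e^(−0.04·T)) − 14.695
psi = 3.0/(0.01821 + 0.09011·e^(−0.04·7.6)) − 14.695

20.7247 psi


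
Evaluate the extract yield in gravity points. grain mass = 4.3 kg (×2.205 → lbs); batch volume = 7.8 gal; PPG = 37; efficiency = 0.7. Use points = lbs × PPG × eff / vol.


lbs = 4.3 × 2.205 = 9.4815
points = 9.4815 × 37 × 0.7 / 7.8

31.4834 points


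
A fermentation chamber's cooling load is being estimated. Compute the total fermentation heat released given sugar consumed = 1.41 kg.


Q = m_sugar · 590 kJ/kg
Q = 1.41 · 590

831.9000 kJ


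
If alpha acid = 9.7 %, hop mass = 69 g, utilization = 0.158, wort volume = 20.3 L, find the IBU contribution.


IBU = (α/100)·mass·U·1000 / V
IBU = (9.7/100)·69·0.158·1000 / 20.3

52.0933 IBU


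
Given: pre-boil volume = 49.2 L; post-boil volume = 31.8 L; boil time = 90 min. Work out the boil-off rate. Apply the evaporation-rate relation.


rate = (V_pre − V_post) / (t_min/60)
rate = (49.2 − 31.8) / (90/60)

11.6000 L/hr


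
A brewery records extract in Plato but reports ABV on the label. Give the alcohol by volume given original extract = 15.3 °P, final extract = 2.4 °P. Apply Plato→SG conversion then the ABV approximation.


SG = 259/(259 − P);  ABV = (OG − FG)·131.25
OG = 259/(259 − 15.3) = 1.0628
FG = 259/(259 − 2.4) = 1.0094
ABV = (1.0628 − 1.0094)·131.25

7.0126 % ABV


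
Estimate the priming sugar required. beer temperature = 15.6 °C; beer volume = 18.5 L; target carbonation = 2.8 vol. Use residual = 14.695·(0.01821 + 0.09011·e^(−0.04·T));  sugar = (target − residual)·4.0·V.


residual = 14.695·(0.01821 + 0.09011·e^(−0.04·15.6)) = 0.9771
sugar = (2.8 − 0.9771)·4.0·18.5

134.8961 g


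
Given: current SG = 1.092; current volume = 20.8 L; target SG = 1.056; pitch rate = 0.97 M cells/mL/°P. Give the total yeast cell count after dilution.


V_w = V·((SG_c−1)/(SG_t−1)−1);  °P = 259 − 259/SG_t;  cells = rate·(V+V_w)·°P
V_w = 20.8·((1.092−1)/(1.056−1)−1) = 13.3714
V_final = 20.8 + 13.3714 = 34.1714
°P = 259 − 259/1.056 = 13.7348
cells = 0.97·34.1714·13.7348

455.2592 billion cells


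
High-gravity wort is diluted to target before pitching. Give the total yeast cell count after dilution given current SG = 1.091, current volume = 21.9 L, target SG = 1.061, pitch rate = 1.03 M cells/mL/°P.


V_w = V·((SG_c−1)/(SG_t−1)−1);  °P = 259 − 259/SG_t;  cells = rate·(V+V_w)·°P
V_w = 21.9·((1.091−1)/(1.061−1)−1) = 10.7705
V_final = 21.9 + 10.7705 = 32.6705
°P = 259 − 259/1.061 = 14.8907
cells = 1.03·32.6705·14.8907

501.0800 billion cells


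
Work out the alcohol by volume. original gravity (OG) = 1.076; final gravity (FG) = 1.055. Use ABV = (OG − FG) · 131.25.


ABV = (1.076 − 1.055) · 131.25

2.7563 % ABV


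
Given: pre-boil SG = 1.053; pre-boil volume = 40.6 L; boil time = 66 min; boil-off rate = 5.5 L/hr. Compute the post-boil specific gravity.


V_post = V_pre − rate·(t/60);  SG_post = 1 + (SG_pre−1)·V_pre/V_post
V_post = 40.6 − 5.5·(66/60) = 34.5500
SG_post = 1 + (1.053 − 1)·40.6/34.5500

1.0623


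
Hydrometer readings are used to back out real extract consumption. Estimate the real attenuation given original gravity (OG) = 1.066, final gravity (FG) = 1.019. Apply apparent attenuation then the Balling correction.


AA = (OG−FG)/(OG−1)·100;  RA = AA·0.8192
AA = (1.066 − 1.019)/(1.066 − 1)·100 = 71.2121
RA = 71.2121·0.8192

58.3370 %


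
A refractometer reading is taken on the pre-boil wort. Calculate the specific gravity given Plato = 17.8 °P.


SG = 259/(259 − P)
SG = 259/(259 − 17.8)

1.0738


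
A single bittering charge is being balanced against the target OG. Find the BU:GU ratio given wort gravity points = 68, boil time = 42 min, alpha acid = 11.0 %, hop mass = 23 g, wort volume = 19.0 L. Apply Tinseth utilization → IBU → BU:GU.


U = 1.65·0.000125^(GP/1000)·(1−e^(−0.04t))/4.15;  IBU = (α/100)·m·U·1000/V;  BU:GU = IBU/GP
U = 1.65·0.000125^(68/1000)·(1−e^(−0.04·42))/4.15 = 0.1756
IBU = (11.0/100)·23·0.1756·1000/19.0 = 23.3785
BU:GU = 23.3785/68

0.3438


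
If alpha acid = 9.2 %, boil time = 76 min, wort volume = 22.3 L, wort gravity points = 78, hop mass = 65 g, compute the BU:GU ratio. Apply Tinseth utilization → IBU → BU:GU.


U = 1.65·0.000125^(GP/1000)·(1−e^(−0.04t))/4.15;  IBU = (α/100)·m·U·1000/V;  BU:GU = IBU/GP
U = 1.65·0.000125^(78/1000)·(1−e^(−0.04·76))/4.15 = 0.1878
IBU = (9.2/100)·65·0.1878·1000/22.3 = 50.3621
BU:GU = 50.3621/78

0.6457


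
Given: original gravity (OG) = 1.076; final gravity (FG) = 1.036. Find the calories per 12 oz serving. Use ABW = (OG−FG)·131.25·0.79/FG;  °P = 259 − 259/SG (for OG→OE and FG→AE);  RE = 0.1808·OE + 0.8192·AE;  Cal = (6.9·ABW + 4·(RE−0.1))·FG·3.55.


ABW = (1.076 − 1.036)·131.25·0.79/1.036 = 4.0034
OE = 259 − 259/1.076 = 18.2937 °P
AE = 259 − 259/1.036 = 9.0000 °P
RE = 0.1808·18.2937 + 0.8192·9.0000 = 10.6803 °P
Cal = (6.9·4.0034 + 4·(10.6803−0.1))·1.036·3.55

257.2419 kcal


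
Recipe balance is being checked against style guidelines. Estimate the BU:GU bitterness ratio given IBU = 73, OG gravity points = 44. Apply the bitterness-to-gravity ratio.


BU:GU = IBU / OG_points
BU:GU = 73 / 44

1.6591


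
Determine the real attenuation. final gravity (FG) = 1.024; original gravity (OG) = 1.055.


AA = (OG−FG)/(OG−1)·100;  RA = AA·0.8192
AA = (1.055 − 1.024)/(1.055 − 1)·100 = 56.3636
RA = 56.3636·0.8192

46.1731 %


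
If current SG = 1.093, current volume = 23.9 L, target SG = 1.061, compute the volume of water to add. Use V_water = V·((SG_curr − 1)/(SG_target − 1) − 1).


V_water = 23.9·((1.093 − 1)/(1.061 − 1) − 1)

12.5377 L


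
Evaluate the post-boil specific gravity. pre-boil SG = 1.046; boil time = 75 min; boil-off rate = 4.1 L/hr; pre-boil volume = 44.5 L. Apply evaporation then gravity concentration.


V_post = V_pre − rate·(t/60);  SG_post = 1 + (SG_pre−1)·V_pre/V_post
V_post = 44.5 − 4.1·(75/60) = 39.3750
SG_post = 1 + (1.046 − 1)·44.5/39.3750

1.0520


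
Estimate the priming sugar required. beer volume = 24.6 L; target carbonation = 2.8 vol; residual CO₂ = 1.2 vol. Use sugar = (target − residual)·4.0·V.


sugar = (2.8 − 1.2)·4.0·24.6

157.4400 g


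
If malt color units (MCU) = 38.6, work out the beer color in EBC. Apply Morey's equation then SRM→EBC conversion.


SRM = 1.4922·MCU^0.6859;  EBC = SRM·1.97
SRM = 1.4922·38.6^0.6859 = 18.2838
EBC = 18.2838·1.97

36.0192 EBC


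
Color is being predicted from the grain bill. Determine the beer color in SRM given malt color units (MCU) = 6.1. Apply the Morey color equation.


SRM = 1.4922 · MCU^0.6859
SRM = 1.4922 · 6.1^0.6859

5.1580 SRM


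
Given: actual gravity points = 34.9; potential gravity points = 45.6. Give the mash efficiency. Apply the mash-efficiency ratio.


efficiency = actual / potential × 100
efficiency = 34.9 / 45.6 × 100

76.5351 %


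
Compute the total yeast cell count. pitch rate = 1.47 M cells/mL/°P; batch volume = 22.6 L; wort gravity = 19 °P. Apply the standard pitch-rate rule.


cells (billions) = rate · V_L · °P
cells = 1.47 · 22.6 · 19

631.2180 billion cells


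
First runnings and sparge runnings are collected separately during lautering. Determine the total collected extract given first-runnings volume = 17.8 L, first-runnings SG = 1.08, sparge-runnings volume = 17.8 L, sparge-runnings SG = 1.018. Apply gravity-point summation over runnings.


total = Σ (SG_i − 1)·1000·V_i
first = (1.08 − 1)·1000·17.8 = 1424.0000
sparge = (1.018 − 1)·1000·17.8 = 320.4000
total = 1424.0000 + 320.4000

1744.4000 gravity·L


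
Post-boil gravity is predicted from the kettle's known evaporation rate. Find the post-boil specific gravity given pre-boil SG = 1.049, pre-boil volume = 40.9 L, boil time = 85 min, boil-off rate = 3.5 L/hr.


V_post = V_pre − rate·(t/60);  SG_post = 1 + (SG_pre−1)·V_pre/V_post
V_post = 40.9 − 3.5·(85/60) = 35.9417
SG_post = 1 + (1.049 − 1)·40.9/35.9417

1.0558


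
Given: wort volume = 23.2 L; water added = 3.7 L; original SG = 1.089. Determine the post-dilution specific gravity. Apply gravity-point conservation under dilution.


SG_new = 1 + (SG_old − 1)·V_old/(V_old + V_water)
pts = (1.089 − 1)·1000·23.2/(23.2 + 3.7) = 76.7584
SG_new = 1 + 76.7584/1000

1.0768


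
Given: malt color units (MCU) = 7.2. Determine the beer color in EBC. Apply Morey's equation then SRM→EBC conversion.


SRM = 1.4922·MCU^0.6859;  EBC = SRM·1.97
SRM = 1.4922·7.2^0.6859 = 5.7792
EBC = 5.7792·1.97

11.3851 EBC


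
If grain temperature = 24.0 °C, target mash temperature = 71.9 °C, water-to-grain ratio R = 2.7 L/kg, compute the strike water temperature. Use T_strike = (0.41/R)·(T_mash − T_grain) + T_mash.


T_strike = (0.41/2.7)·(71.9 − 24.0) + 71.9

79.1737 °C


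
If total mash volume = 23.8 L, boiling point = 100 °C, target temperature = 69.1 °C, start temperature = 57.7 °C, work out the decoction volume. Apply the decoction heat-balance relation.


V_dec = V_total·(T_target − T_start)/(T_boil − T_start)
V_dec = 23.8·(69.1 − 57.7)/(100 − 57.7)

6.4142 L


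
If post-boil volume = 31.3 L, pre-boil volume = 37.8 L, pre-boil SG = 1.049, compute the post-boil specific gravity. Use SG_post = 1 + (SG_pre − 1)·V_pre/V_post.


pts_pre = (1.049 − 1)·1000 = 49.0000
pts_post = 49.0000·37.8/31.3 = 59.1757
SG_post = 1 + 59.1757/1000

1.0592


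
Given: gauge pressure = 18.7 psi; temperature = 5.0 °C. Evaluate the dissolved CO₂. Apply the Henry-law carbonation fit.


vols = (P + 14.695)·(0.01821 + 0.09011·e^(−0.04·T))
vols = (18.7 + 14.695)·(0.01821 + 0.09011·e^(−0.04·5.0))

3.0719 volumes


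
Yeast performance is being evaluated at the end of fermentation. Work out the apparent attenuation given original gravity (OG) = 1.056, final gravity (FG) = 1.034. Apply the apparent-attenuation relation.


AA = (OG − FG)/(OG − 1) · 100
AA = (1.056 − 1.034)/(1.056 − 1) · 100

39.2857 %


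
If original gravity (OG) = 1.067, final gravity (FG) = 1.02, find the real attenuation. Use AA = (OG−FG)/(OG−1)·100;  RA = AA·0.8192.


AA = (1.067 − 1.02)/(1.067 − 1)·100 = 70.1493
RA = 70.1493·0.8192

57.4663 %


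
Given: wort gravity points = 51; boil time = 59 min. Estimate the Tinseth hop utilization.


U = 1.65·0.000125^(GP/1000) · (1 − e^(−0.04·t))/4.15
bigness = 1.65·0.000125^(51/1000) = 1.0433
boil_factor = (1 − e^(−0.04·59))/4.15 = 0.2182
U = 1.0433 · 0.2182

0.2277


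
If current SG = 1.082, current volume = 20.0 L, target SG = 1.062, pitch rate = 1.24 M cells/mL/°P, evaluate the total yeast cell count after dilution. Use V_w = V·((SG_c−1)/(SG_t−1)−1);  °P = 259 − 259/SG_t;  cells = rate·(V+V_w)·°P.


V_w = 20.0·((1.082−1)/(1.062−1)−1) = 6.4516
V_final = 20.0 + 6.4516 = 26.4516
°P = 259 − 259/1.062 = 15.1205
cells = 1.24·26.4516·15.1205

495.9533 billion cells


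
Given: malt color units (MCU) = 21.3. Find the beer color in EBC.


SRM = 1.4922·MCU^0.6859;  EBC = SRM·1.97
SRM = 1.4922·21.3^0.6859 = 12.1608
EBC = 12.1608·1.97

23.9568 EBC


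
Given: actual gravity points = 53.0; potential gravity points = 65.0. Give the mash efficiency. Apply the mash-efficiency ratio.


efficiency = actual / potential × 100
efficiency = 53.0 / 65.0 × 100

81.5385 %


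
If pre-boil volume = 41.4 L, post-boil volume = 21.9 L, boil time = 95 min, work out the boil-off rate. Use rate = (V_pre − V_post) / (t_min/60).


rate = (41.4 − 21.9) / (95/60)

12.3158 L/hr


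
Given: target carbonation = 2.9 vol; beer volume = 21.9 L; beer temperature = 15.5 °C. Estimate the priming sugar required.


residual = 14.695·(0.01821 + 0.09011·e^(−0.04·T));  sugar = (target − residual)·4.0·V
residual = 14.695·(0.01821 + 0.09011·e^(−0.04·15.5)) = 0.9799
sugar = (2.9 − 0.9799)·4.0·21.9

168.1987 g


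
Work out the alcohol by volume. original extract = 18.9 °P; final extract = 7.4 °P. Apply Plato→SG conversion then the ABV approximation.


SG = 259/(259 − P);  ABV = (OG − FG)·131.25
OG = 259/(259 − 18.9) = 1.0787
FG = 259/(259 − 7.4) = 1.0294
ABV = (1.0787 − 1.0294)·131.25

6.4713 % ABV


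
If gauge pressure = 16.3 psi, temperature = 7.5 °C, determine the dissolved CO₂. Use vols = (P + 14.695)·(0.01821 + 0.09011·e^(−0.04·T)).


vols = (16.3 + 14.695)·(0.01821 + 0.09011·e^(−0.04·7.5))

2.6335 volumes


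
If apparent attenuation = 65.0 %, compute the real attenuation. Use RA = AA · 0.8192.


RA = 65.0 · 0.8192

53.2480 %


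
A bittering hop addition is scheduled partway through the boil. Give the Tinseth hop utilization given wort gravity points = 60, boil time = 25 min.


U = 1.65·0.000125^(GP/1000) · (1 − e^(−0.04·t))/4.15
bigness = 1.65·0.000125^(60/1000) = 0.9623
boil_factor = (1 − e^(−0.04·25))/4.15 = 0.1523
U = 0.9623 · 0.1523

0.1466


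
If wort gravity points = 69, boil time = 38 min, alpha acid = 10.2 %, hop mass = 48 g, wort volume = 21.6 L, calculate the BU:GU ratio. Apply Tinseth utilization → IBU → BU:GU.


U = 1.65·0.000125^(GP/1000)·(1−e^(−0.04t))/4.15;  IBU = (α/100)·m·U·1000/V;  BU:GU = IBU/GP
U = 1.65·0.000125^(69/1000)·(1−e^(−0.04·38))/4.15 = 0.1671
IBU = (10.2/100)·48·0.1671·1000/21.6 = 37.8723
BU:GU = 37.8723/69

0.5489


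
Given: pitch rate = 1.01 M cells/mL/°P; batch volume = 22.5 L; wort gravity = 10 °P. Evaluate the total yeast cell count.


cells (billions) = rate · V_L · °P
cells = 1.01 · 22.5 · 10

227.2500 billion cells


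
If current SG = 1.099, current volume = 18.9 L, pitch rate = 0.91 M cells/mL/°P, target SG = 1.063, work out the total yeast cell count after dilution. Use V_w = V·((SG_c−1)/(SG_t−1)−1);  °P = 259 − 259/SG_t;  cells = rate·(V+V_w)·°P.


V_w = 18.9·((1.099−1)/(1.063−1)−1) = 10.8000
V_final = 18.9 + 10.8000 = 29.7000
°P = 259 − 259/1.063 = 15.3500
cells = 0.91·29.7000·15.3500

414.8632 billion cells


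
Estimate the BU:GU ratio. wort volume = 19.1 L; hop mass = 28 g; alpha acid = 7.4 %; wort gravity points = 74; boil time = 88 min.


U = 1.65·0.000125^(GP/1000)·(1−e^(−0.04t))/4.15;  IBU = (α/100)·m·U·1000/V;  BU:GU = IBU/GP
U = 1.65·0.000125^(74/1000)·(1−e^(−0.04·88))/4.15 = 0.1984
IBU = (7.4/100)·28·0.1984·1000/19.1 = 21.5236
BU:GU = 21.5236/74

0.2909


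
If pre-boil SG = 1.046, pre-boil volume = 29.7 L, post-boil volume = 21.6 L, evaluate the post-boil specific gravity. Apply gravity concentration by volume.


SG_post = 1 + (SG_pre − 1)·V_pre/V_post
pts_pre = (1.046 − 1)·1000 = 46.0000
pts_post = 46.0000·29.7/21.6 = 63.2500
SG_post = 1 + 63.2500/1000

1.0633


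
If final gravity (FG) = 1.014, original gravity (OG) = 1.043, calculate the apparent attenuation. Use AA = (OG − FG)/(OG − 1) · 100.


AA = (1.043 − 1.014)/(1.043 − 1) · 100

67.4419 %


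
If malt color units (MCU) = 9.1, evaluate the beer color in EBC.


SRM = 1.4922·MCU^0.6859;  EBC = SRM·1.97
SRM = 1.4922·9.1^0.6859 = 6.7863
EBC = 6.7863·1.97

13.3690 EBC


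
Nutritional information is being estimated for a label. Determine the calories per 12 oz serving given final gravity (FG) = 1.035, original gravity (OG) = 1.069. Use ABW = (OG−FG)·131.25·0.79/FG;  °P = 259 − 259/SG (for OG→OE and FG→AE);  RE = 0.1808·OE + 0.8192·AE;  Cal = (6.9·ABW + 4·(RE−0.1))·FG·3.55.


ABW = (1.069 − 1.035)·131.25·0.79/1.035 = 3.4062
OE = 259 − 259/1.069 = 16.7175 °P
AE = 259 − 259/1.035 = 8.7585 °P
RE = 0.1808·16.7175 + 0.8192·8.7585 = 10.1974 °P
Cal = (6.9·3.4062 + 4·(10.1974−0.1))·1.035·3.55

234.7563 kcal


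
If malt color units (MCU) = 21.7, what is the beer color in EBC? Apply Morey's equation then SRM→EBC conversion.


SRM = 1.4922·MCU^0.6859;  EBC = SRM·1.97
SRM = 1.4922·21.7^0.6859 = 12.3170
EBC = 12.3170·1.97

24.2645 EBC


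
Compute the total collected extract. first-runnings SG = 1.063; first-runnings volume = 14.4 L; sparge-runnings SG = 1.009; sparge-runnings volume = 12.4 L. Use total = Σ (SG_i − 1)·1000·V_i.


first = (1.063 − 1)·1000·14.4 = 907.2000
sparge = (1.009 − 1)·1000·12.4 = 111.6000
total = 907.2000 + 111.6000

1018.8000 gravity·L


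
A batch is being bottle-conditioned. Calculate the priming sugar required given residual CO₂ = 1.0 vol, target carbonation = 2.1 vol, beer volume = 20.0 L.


sugar = (target − residual)·4.0·V
sugar = (2.1 − 1.0)·4.0·20.0

88.0000 g


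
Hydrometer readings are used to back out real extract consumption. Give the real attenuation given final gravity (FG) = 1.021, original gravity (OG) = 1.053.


AA = (OG−FG)/(OG−1)·100;  RA = AA·0.8192
AA = (1.053 − 1.021)/(1.053 − 1)·100 = 60.3774
RA = 60.3774·0.8192

49.4611 %


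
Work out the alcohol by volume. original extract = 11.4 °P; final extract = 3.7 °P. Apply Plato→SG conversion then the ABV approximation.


SG = 259/(259 − P);  ABV = (OG − FG)·131.25
OG = 259/(259 − 11.4) = 1.0460
FG = 259/(259 − 3.7) = 1.0145
ABV = (1.0460 − 1.0145)·131.25

4.1408 % ABV


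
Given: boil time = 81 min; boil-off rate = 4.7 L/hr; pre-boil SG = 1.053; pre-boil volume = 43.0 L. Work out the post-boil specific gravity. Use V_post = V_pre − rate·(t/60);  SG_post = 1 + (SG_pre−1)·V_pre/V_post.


V_post = 43.0 − 4.7·(81/60) = 36.6550
SG_post = 1 + (1.053 − 1)·43.0/36.6550

1.0622


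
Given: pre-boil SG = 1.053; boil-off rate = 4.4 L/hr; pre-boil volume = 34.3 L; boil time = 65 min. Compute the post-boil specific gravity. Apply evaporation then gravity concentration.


V_post = V_pre − rate·(t/60);  SG_post = 1 + (SG_pre−1)·V_pre/V_post
V_post = 34.3 − 4.4·(65/60) = 29.5333
SG_post = 1 + (1.053 − 1)·34.3/29.5333

1.0616


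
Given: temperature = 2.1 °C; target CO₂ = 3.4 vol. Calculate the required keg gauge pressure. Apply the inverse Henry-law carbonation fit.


psi = vols/(0.01821 + 0.09011·e^(−0.04·T)) − 14.695
psi = 3.4/(0.01821 + 0.09011·e^(−0.04·2.1)) − 14.695

18.9484 psi


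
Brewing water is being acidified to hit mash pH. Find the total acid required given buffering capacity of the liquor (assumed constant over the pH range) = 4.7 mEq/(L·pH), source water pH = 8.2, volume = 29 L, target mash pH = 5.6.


acid = buffering capacity · (pH_source − pH_target) · V
acid = 4.7 · (8.2 − 5.6) · 29

354.3800 mEq


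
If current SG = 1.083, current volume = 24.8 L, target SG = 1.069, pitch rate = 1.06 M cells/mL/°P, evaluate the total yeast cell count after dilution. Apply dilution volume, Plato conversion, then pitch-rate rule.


V_w = V·((SG_c−1)/(SG_t−1)−1);  °P = 259 − 259/SG_t;  cells = rate·(V+V_w)·°P
V_w = 24.8·((1.083−1)/(1.069−1)−1) = 5.0319
V_final = 24.8 + 5.0319 = 29.8319
°P = 259 − 259/1.069 = 16.7175
cells = 1.06·29.8319·16.7175

528.6372 billion cells


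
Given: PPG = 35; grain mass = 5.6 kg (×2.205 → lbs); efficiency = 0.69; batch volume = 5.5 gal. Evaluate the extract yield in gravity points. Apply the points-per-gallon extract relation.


points = lbs × PPG × eff / vol
lbs = 5.6 × 2.205 = 12.3480
points = 12.3480 × 35 × 0.69 / 5.5

54.2189 points


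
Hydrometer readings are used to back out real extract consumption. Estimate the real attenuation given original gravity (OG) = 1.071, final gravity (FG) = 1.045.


AA = (OG−FG)/(OG−1)·100;  RA = AA·0.8192
AA = (1.071 − 1.045)/(1.071 − 1)·100 = 36.6197
RA = 36.6197·0.8192

29.9989 %


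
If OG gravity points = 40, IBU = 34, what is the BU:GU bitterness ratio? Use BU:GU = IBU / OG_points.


BU:GU = 34 / 40

0.8500


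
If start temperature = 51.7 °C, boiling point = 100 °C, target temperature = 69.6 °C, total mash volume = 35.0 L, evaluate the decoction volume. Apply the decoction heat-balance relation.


V_dec = V_total·(T_target − T_start)/(T_boil − T_start)
V_dec = 35.0·(69.6 − 51.7)/(100 − 51.7)

12.9710 L


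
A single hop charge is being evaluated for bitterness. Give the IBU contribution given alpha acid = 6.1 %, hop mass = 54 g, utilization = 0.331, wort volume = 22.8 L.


IBU = (α/100)·mass·U·1000 / V
IBU = (6.1/100)·54·0.331·1000 / 22.8

47.8208 IBU


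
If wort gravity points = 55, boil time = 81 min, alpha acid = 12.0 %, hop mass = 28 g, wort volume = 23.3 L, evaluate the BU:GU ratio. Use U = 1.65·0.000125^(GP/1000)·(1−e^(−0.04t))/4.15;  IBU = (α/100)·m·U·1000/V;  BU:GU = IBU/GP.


U = 1.65·0.000125^(55/1000)·(1−e^(−0.04·81))/4.15 = 0.2330
IBU = (12.0/100)·28·0.2330·1000/23.3 = 33.6046
BU:GU = 33.6046/55

0.6110


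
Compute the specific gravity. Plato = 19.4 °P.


SG = 259/(259 − P)
SG = 259/(259 − 19.4)

1.0810


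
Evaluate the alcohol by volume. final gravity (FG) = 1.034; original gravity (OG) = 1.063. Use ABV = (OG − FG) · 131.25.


ABV = (1.063 − 1.034) · 131.25

3.8062 % ABV


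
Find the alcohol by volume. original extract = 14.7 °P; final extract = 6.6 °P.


SG = 259/(259 − P);  ABV = (OG − FG)·131.25
OG = 259/(259 − 14.7) = 1.0602
FG = 259/(259 − 6.6) = 1.0261
ABV = (1.0602 − 1.0261)·131.25

4.4655 % ABV


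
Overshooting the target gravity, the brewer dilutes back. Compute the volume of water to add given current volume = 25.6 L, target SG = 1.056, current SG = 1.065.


V_water = V·((SG_curr − 1)/(SG_target − 1) − 1)
V_water = 25.6·((1.065 − 1)/(1.056 − 1) − 1)

4.1143 L


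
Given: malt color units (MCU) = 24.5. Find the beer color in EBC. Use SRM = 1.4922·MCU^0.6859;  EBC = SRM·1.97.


SRM = 1.4922·24.5^0.6859 = 13.3862
EBC = 13.3862·1.97

26.3707 EBC


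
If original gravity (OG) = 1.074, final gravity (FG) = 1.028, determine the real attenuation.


AA = (OG−FG)/(OG−1)·100;  RA = AA·0.8192
AA = (1.074 − 1.028)/(1.074 − 1)·100 = 62.1622
RA = 62.1622·0.8192

50.9232 %


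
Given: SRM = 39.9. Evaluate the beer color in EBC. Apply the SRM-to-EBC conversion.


EBC = SRM · 1.97
EBC = 39.9 · 1.97

78.6030 EBC


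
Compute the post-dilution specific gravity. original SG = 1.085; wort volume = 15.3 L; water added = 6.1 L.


SG_new = 1 + (SG_old − 1)·V_old/(V_old + V_water)
pts = (1.085 − 1)·1000·15.3/(15.3 + 6.1) = 60.7710
SG_new = 1 + 60.7710/1000

1.0608


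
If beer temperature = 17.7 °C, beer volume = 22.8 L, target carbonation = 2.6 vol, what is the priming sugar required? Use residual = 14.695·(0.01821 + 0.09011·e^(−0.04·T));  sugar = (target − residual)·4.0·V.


residual = 14.695·(0.01821 + 0.09011·e^(−0.04·17.7)) = 0.9199
sugar = (2.6 − 0.9199)·4.0·22.8

153.2235 g


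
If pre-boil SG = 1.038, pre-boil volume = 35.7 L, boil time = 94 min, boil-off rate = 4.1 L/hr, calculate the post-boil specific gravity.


V_post = V_pre − rate·(t/60);  SG_post = 1 + (SG_pre−1)·V_pre/V_post
V_post = 35.7 − 4.1·(94/60) = 29.2767
SG_post = 1 + (1.038 − 1)·35.7/29.2767

1.0463


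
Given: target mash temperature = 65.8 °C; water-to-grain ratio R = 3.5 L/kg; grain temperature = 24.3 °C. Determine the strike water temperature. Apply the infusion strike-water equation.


T_strike = (0.41/R)·(T_mash − T_grain) + T_mash
T_strike = (0.41/3.5)·(65.8 − 24.3) + 65.8

70.6614 °C


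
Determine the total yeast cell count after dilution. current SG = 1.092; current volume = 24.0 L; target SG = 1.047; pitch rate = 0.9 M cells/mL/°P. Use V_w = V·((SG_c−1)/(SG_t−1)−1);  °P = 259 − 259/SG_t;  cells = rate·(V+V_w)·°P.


V_w = 24.0·((1.092−1)/(1.047−1)−1) = 22.9787
V_final = 24.0 + 22.9787 = 46.9787
°P = 259 − 259/1.047 = 11.6266
cells = 0.9·46.9787·11.6266

491.5805 billion cells


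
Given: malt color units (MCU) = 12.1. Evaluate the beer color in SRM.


SRM = 1.4922 · MCU^0.6859
SRM = 1.4922 · 12.1^0.6859

8.2511 SRM


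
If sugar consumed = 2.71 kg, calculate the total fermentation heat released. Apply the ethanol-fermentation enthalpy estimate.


Q = m_sugar · 590 kJ/kg
Q = 2.71 · 590

1598.9000 kJ


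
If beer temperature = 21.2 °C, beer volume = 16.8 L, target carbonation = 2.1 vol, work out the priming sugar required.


residual = 14.695·(0.01821 + 0.09011·e^(−0.04·T));  sugar = (target − residual)·4.0·V
residual = 14.695·(0.01821 + 0.09011·e^(−0.04·21.2)) = 0.8347
sugar = (2.1 − 0.8347)·4.0·16.8

85.0283 g


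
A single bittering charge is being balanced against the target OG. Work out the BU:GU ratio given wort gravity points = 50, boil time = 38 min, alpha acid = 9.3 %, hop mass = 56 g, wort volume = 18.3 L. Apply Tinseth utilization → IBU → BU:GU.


U = 1.65·0.000125^(GP/1000)·(1−e^(−0.04t))/4.15;  IBU = (α/100)·m·U·1000/V;  BU:GU = IBU/GP
U = 1.65·0.000125^(50/1000)·(1−e^(−0.04·38))/4.15 = 0.1982
IBU = (9.3/100)·56·0.1982·1000/18.3 = 56.4043
BU:GU = 56.4043/50

1.1281


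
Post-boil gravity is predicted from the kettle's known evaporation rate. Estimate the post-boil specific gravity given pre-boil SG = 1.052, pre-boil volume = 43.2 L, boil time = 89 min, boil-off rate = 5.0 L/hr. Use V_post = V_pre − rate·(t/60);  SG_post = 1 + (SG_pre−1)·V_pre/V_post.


V_post = 43.2 − 5.0·(89/60) = 35.7833
SG_post = 1 + (1.052 − 1)·43.2/35.7833

1.0628


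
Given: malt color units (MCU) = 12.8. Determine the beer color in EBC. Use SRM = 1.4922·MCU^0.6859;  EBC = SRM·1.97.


SRM = 1.4922·12.8^0.6859 = 8.5756
EBC = 8.5756·1.97

16.8938 EBC


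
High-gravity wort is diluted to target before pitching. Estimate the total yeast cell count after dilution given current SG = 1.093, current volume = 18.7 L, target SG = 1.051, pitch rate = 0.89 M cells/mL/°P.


V_w = V·((SG_c−1)/(SG_t−1)−1);  °P = 259 − 259/SG_t;  cells = rate·(V+V_w)·°P
V_w = 18.7·((1.093−1)/(1.051−1)−1) = 15.4000
V_final = 18.7 + 15.4000 = 34.1000
°P = 259 − 259/1.051 = 12.5680
cells = 0.89·34.1000·12.5680

381.4272 billion cells


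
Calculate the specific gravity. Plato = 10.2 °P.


SG = 259/(259 − P)
SG = 259/(259 − 10.2)

1.0410


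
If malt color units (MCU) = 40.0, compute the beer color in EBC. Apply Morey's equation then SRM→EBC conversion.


SRM = 1.4922·MCU^0.6859;  EBC = SRM·1.97
SRM = 1.4922·40.0^0.6859 = 18.7361
EBC = 18.7361·1.97

36.9102 EBC


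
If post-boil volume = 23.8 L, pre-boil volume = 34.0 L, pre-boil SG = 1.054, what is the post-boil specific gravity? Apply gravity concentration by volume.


SG_post = 1 + (SG_pre − 1)·V_pre/V_post
pts_pre = (1.054 − 1)·1000 = 54.0000
pts_post = 54.0000·34.0/23.8 = 77.1429
SG_post = 1 + 77.1429/1000

1.0771


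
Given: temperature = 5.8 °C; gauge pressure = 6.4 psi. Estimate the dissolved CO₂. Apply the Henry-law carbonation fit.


vols = (P + 14.695)·(0.01821 + 0.09011·e^(−0.04·T))
vols = (6.4 + 14.695)·(0.01821 + 0.09011·e^(−0.04·5.8))

1.8914 volumes
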